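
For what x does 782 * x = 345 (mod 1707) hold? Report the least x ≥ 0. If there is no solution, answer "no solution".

First find gcd(782, 1707):
1707 = 2×782 + 143
782 = 5×143 + 67
143 = 2×67 + 9
67 = 7×9 + 4
9 = 2×4 + 1
4 = 4×1 + 0
gcd = 1, so a unique solution mod 1707 exists.
Back-substitute for the Bézout coefficients:
1 = 9 − 2·4
1 = −2·67 + 15·9
1 = 15·143 − 32·67
1 = −32·782 + 175·143
1 = 175·1707 − 382·782
So 782·(-382) ≡ 1 (mod 1707), giving 782⁻¹ ≡ 1325.
x ≡ 782⁻¹·345 ≡ 1325·345 ≡ 1356 (mod 1707).

1356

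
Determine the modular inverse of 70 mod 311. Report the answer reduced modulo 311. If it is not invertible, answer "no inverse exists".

40

Run Euclid on (311, 70):
311 = 4×70 + 31
70 = 2×31 + 8
31 = 3×8 + 7
8 = 1×7 + 1
7 = 7×1 + 0
The gcd is 1. Working backward:
1 = 8 − 7
1 = −31 + 4·8
1 = 4·70 − 9·31
1 = −9·311 + 40·70
So 70·40 ≡ 1 (mod 311).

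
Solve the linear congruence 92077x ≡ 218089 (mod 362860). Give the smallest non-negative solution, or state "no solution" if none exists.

First find gcd(92077, 362860):
362860 = 3·92077 + 86629
92077 = 1·86629 + 5448
86629 = 15·5448 + 4909
5448 = 1·4909 + 539
4909 = 9·539 + 58
539 = 9·58 + 17
58 = 3·17 + 7
17 = 2·7 + 3
7 = 2·3 + 1
3 = 3·1 + 0
gcd = 1, so a unique solution mod 362860 exists.
Back-substitute for the Bézout coefficients:
1 = 7 − 2·3
1 = −2·17 + 5·7
1 = 5·58 − 17·17
1 = −17·539 + 158·58
1 = 158·4909 − 1439·539
1 = −1439·5448 + 1597·4909
1 = 1597·86629 − 25394·5448
1 = −25394·92077 + 26991·86629
1 = 26991·362860 − 106367·92077
So 92077·(-106367) ≡ 1 (mod 362860), giving 92077⁻¹ ≡ 256493.
x ≡ 92077⁻¹·218089 ≡ 256493·218089 ≡ 167137 (mod 362860).

167137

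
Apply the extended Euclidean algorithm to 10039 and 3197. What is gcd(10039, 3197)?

Euclidean algorithm:
10039 = 3·3197 + 448
3197 = 7·448 + 61
448 = 7·61 + 21
61 = 2·21 + 19
21 = 1·19 + 2
19 = 9·2 + 1
2 = 2·1 + 0
gcd(10039, 3197) = 1.
Express as a combination:
1 = 19 − 9·2
1 = −9·21 + 10·19
1 = 10·61 − 29·21
1 = −29·448 + 213·61
1 = 213·3197 − 1520·448
1 = −1520·10039 + 4773·3197
So 1 = (-1520)·10039 + (4773)·3197.

1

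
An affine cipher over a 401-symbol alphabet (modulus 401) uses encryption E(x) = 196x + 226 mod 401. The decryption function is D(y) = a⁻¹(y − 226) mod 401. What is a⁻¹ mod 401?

178

Run Euclid on (401, 196):
401 = 2×196 + 9
196 = 21×9 + 7
9 = 1×7 + 2
7 = 3×2 + 1
2 = 2×1 + 0
Since gcd(196, 401) = 1, back-substitute to write 1 as a combination:
1 = 7 − 3·2
1 = −3·9 + 4·7
1 = 4·196 − 87·9
1 = −87·401 + 178·196
So 196·178 ≡ 1 (mod 401).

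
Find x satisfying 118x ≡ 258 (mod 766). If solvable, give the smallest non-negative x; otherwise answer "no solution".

First find gcd(118, 766):
766 = 6*118 + 58
118 = 2*58 + 2
58 = 29*2 + 0
gcd = 2 and 2 | 258, so solutions exist. Divide through by 2: 59x ≡ 129 (mod 383).
Now find 59⁻¹ mod 383:
383 = 6·59 + 29
59 = 2·29 + 1
29 = 29·1 + 0
Back-substitute:
1 = 59 − 2·29
1 = −2·383 + 13·59
So 59⁻¹ ≡ 13 (mod 383).
Then x ≡ 13·129 ≡ 145 (mod 383); the smallest non-negative solution is x = 145.

145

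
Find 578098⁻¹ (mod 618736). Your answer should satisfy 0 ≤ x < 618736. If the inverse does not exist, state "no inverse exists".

no inverse exists

Euclidean algorithm on 618736, 578098:
618736 = 1*578098 + 40638
578098 = 14*40638 + 9166
40638 = 4*9166 + 3974
9166 = 2*3974 + 1218
3974 = 3*1218 + 320
1218 = 3*320 + 258
320 = 1*258 + 62
258 = 4*62 + 10
62 = 6*10 + 2
10 = 5*2 + 0
gcd(578098, 618736) = 2 ≠ 1, so 578098 has no multiplicative inverse modulo 618736.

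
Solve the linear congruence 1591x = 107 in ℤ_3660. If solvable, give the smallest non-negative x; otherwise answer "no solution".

First find gcd(1591, 3660):
3660 = 2×1591 + 478
1591 = 3×478 + 157
478 = 3×157 + 7
157 = 22×7 + 3
7 = 2×3 + 1
3 = 3×1 + 0
gcd = 1, so a unique solution mod 3660 exists.
Back-substitute for the Bézout coefficients:
1 = 7 − 2·3
1 = −2·157 + 45·7
1 = 45·478 − 137·157
1 = −137·1591 + 456·478
1 = 456·3660 − 1049·1591
So 1591·(-1049) ≡ 1 (mod 3660), giving 1591⁻¹ ≡ 2611.
x ≡ 1591⁻¹·107 ≡ 2611·107 ≡ 1217 (mod 3660).

1217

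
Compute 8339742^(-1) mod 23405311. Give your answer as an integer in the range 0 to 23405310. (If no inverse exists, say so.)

Apply the Euclidean algorithm to 23405311 and 8339742:
23405311 = 2*8339742 + 6725827
8339742 = 1*6725827 + 1613915
6725827 = 4*1613915 + 270167
1613915 = 5*270167 + 263080
270167 = 1*263080 + 7087
263080 = 37*7087 + 861
7087 = 8*861 + 199
861 = 4*199 + 65
199 = 3*65 + 4
65 = 16*4 + 1
4 = 4*1 + 0
The gcd is 1. Working backward:
1 = 65 − 16·4
1 = −16·199 + 49·65
1 = 49·861 − 212·199
1 = −212·7087 + 1745·861
1 = 1745·263080 − 64777·7087
1 = −64777·270167 + 66522·263080
1 = 66522·1613915 − 397387·270167
1 = −397387·6725827 + 1656070·1613915
1 = 1656070·8339742 − 2053457·6725827
1 = −2053457·23405311 + 5762984·8339742
So 8339742·5762984 ≡ 1 (mod 23405311).

5762984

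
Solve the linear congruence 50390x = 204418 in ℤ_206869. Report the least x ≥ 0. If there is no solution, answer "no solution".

First find gcd(50390, 206869):
206869 = 4·50390 + 5309
50390 = 9·5309 + 2609
5309 = 2·2609 + 91
2609 = 28·91 + 61
91 = 1·61 + 30
61 = 2·30 + 1
30 = 30·1 + 0
gcd = 1, so a unique solution mod 206869 exists.
Back-substitute for the Bézout coefficients:
1 = 61 − 2·30
1 = −2·91 + 3·61
1 = 3·2609 − 86·91
1 = −86·5309 + 175·2609
1 = 175·50390 − 1661·5309
1 = −1661·206869 + 6819·50390
So 50390·(6819) ≡ 1 (mod 206869), giving 50390⁻¹ ≡ 6819.
x ≡ 50390⁻¹·204418 ≡ 6819·204418 ≡ 43020 (mod 206869).

43020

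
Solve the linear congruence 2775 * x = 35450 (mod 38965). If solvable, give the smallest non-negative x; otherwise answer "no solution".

4155

First find gcd(2775, 38965):
38965 = 14*2775 + 115
2775 = 24*115 + 15
115 = 7*15 + 10
15 = 1*10 + 5
10 = 2*5 + 0
gcd = 5 and 5 | 35450, so solutions exist. Divide through by 5: 555x ≡ 7090 (mod 7793).
Now find 555⁻¹ mod 7793:
7793 = 14·555 + 23
555 = 24·23 + 3
23 = 7·3 + 2
3 = 1·2 + 1
2 = 2·1 + 0
Back-substitute:
1 = 3 − 2
1 = −23 + 8·3
1 = 8·555 − 193·23
1 = −193·7793 + 2710·555
So 555⁻¹ ≡ 2710 (mod 7793).
Then x ≡ 2710·7090 ≡ 4155 (mod 7793); the smallest non-negative solution is x = 4155.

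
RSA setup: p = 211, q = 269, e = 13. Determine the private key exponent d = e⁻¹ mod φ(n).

17317

φ(n) = (p−1)(q−1) = 210·268 = 56280.
Need d with 13·d ≡ 1 (mod 56280). Apply the extended Euclidean algorithm:
56280 = 4329·13 + 3
13 = 4·3 + 1
3 = 3·1 + 0
Back-substitute:
1 = 13 − 4·3
1 = −4·56280 + 17317·13
So 13·17317 ≡ 1 (mod 56280), hence d = 17317.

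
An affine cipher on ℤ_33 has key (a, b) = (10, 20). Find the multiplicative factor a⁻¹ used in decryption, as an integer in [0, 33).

10

Apply the Euclidean algorithm to 33 and 10:
33 = 3*10 + 3
10 = 3*3 + 1
3 = 3*1 + 0
The gcd is 1. Working backward:
1 = 10 − 3·3
1 = −3·33 + 10·10
So 10·10 ≡ 1 (mod 33).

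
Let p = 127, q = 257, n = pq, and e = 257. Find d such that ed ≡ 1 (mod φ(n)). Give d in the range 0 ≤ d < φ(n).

φ(n) = (p−1)(q−1) = 126·256 = 32256.
Need d with 257·d ≡ 1 (mod 32256). Apply the extended Euclidean algorithm:
32256 = 125×257 + 131
257 = 1×131 + 126
131 = 1×126 + 5
126 = 25×5 + 1
5 = 5×1 + 0
Back-substitute:
1 = 126 − 25·5
1 = −25·131 + 26·126
1 = 26·257 − 51·131
1 = −51·32256 + 6401·257
So 257·6401 ≡ 1 (mod 32256), hence d = 6401.

6401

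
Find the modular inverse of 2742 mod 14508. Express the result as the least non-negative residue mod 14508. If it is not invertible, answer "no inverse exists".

no inverse exists

Euclidean algorithm on 14508, 2742:
14508 = 5*2742 + 798
2742 = 3*798 + 348
798 = 2*348 + 102
348 = 3*102 + 42
102 = 2*42 + 18
42 = 2*18 + 6
18 = 3*6 + 0
gcd(2742, 14508) = 6 ≠ 1, so 2742 has no multiplicative inverse modulo 14508.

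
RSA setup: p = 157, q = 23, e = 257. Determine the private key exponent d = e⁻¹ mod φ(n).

641

φ(n) = (p−1)(q−1) = 156·22 = 3432.
Need d with 257·d ≡ 1 (mod 3432). Apply the extended Euclidean algorithm:
3432 = 13*257 + 91
257 = 2*91 + 75
91 = 1*75 + 16
75 = 4*16 + 11
16 = 1*11 + 5
11 = 2*5 + 1
5 = 5*1 + 0
Back-substitute:
1 = 11 − 2·5
1 = −2·16 + 3·11
1 = 3·75 − 14·16
1 = −14·91 + 17·75
1 = 17·257 − 48·91
1 = −48·3432 + 641·257
So 257·641 ≡ 1 (mod 3432), hence d = 641.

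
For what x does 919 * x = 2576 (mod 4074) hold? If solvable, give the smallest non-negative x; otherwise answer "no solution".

First find gcd(919, 4074):
4074 = 4×919 + 398
919 = 2×398 + 123
398 = 3×123 + 29
123 = 4×29 + 7
29 = 4×7 + 1
7 = 7×1 + 0
gcd = 1, so a unique solution mod 4074 exists.
Back-substitute for the Bézout coefficients:
1 = 29 − 4·7
1 = −4·123 + 17·29
1 = 17·398 − 55·123
1 = −55·919 + 127·398
1 = 127·4074 − 563·919
So 919·(-563) ≡ 1 (mod 4074), giving 919⁻¹ ≡ 3511.
x ≡ 919⁻¹·2576 ≡ 3511·2576 ≡ 56 (mod 4074).

56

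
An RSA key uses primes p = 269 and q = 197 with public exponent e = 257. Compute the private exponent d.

48849

φ(n) = (p−1)(q−1) = 268·196 = 52528.
Need d with 257·d ≡ 1 (mod 52528). Apply the extended Euclidean algorithm:
52528 = 204·257 + 100
257 = 2·100 + 57
100 = 1·57 + 43
57 = 1·43 + 14
43 = 3·14 + 1
14 = 14·1 + 0
Back-substitute:
1 = 43 − 3·14
1 = −3·57 + 4·43
1 = 4·100 − 7·57
1 = −7·257 + 18·100
1 = 18·52528 − 3679·257
So 257·(-3679) ≡ 1 (mod 52528), hence d ≡ -3679 ≡ 48849 (mod 52528).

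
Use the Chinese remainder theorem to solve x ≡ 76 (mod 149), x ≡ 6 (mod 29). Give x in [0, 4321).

Write x = 76 + 149·k. Then 149·k ≡ 6 − 76 ≡ 17 (mod 29).
Need 149⁻¹ mod 29. Extended Euclid on (29, 4):
29 = 7*4 + 1
4 = 4*1 + 0
Back-substitute:
1 = 29 − 7·4
149⁻¹ ≡ 22 (mod 29), so k ≡ 22·17 ≡ 26 (mod 29).
x = 76 + 149·26 = 3950.

3950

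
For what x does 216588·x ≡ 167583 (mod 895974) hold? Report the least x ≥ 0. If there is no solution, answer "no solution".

gcd(216588, 895974):
895974 = 4·216588 + 29622
216588 = 7·29622 + 9234
29622 = 3·9234 + 1920
9234 = 4·1920 + 1554
1920 = 1·1554 + 366
1554 = 4·366 + 90
366 = 4·90 + 6
90 = 15·6 + 0
gcd = 6, but 6 ∤ 167583, so the congruence has no solution.

no solution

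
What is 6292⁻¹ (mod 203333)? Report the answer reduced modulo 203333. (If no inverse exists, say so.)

no inverse exists

Compute gcd(6292, 203333):
203333 = 32*6292 + 1989
6292 = 3*1989 + 325
1989 = 6*325 + 39
325 = 8*39 + 13
39 = 3*13 + 0
The gcd is 13, not 1, hence no inverse exists.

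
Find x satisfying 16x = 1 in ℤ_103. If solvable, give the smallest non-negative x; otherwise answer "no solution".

58

First find gcd(16, 103):
103 = 6*16 + 7
16 = 2*7 + 2
7 = 3*2 + 1
2 = 2*1 + 0
gcd = 1, so a unique solution mod 103 exists.
Back-substitute for the Bézout coefficients:
1 = 7 − 3·2
1 = −3·16 + 7·7
1 = 7·103 − 45·16
So 16·(-45) ≡ 1 (mod 103), giving 16⁻¹ ≡ 58.
x ≡ 16⁻¹·1 ≡ 58·1 ≡ 58 (mod 103).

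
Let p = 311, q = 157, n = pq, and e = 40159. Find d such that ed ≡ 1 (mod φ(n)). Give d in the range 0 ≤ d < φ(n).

φ(n) = (p−1)(q−1) = 310·156 = 48360.
Need d with 40159·d ≡ 1 (mod 48360). Apply the extended Euclidean algorithm:
48360 = 1×40159 + 8201
40159 = 4×8201 + 7355
8201 = 1×7355 + 846
7355 = 8×846 + 587
846 = 1×587 + 259
587 = 2×259 + 69
259 = 3×69 + 52
69 = 1×52 + 17
52 = 3×17 + 1
17 = 17×1 + 0
Back-substitute:
1 = 52 − 3·17
1 = −3·69 + 4·52
1 = 4·259 − 15·69
1 = −15·587 + 34·259
1 = 34·846 − 49·587
1 = −49·7355 + 426·846
1 = 426·8201 − 475·7355
1 = −475·40159 + 2326·8201
1 = 2326·48360 − 2801·40159
So 40159·(-2801) ≡ 1 (mod 48360), hence d ≡ -2801 ≡ 45559 (mod 48360).

45559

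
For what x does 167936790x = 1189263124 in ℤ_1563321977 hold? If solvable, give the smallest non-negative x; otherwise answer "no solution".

98805334

First find gcd(167936790, 1563321977):
1563321977 = 9*167936790 + 51890867
167936790 = 3*51890867 + 12264189
51890867 = 4*12264189 + 2834111
12264189 = 4*2834111 + 927745
2834111 = 3*927745 + 50876
927745 = 18*50876 + 11977
50876 = 4*11977 + 2968
11977 = 4*2968 + 105
2968 = 28*105 + 28
105 = 3*28 + 21
28 = 1*21 + 7
21 = 3*7 + 0
gcd = 7 and 7 | 1189263124, so solutions exist. Divide through by 7: 23990970x ≡ 169894732 (mod 223331711).
Now find 23990970⁻¹ mod 223331711:
223331711 = 9*23990970 + 7412981
23990970 = 3*7412981 + 1752027
7412981 = 4*1752027 + 404873
1752027 = 4*404873 + 132535
404873 = 3*132535 + 7268
132535 = 18*7268 + 1711
7268 = 4*1711 + 424
1711 = 4*424 + 15
424 = 28*15 + 4
15 = 3*4 + 3
4 = 1*3 + 1
3 = 3*1 + 0
Back-substitute:
1 = 4 − 3
1 = −15 + 4·4
1 = 4·424 − 113·15
1 = −113·1711 + 456·424
1 = 456·7268 − 1937·1711
1 = −1937·132535 + 35322·7268
1 = 35322·404873 − 107903·132535
1 = −107903·1752027 + 466934·404873
1 = 466934·7412981 − 1975639·1752027
1 = −1975639·23990970 + 6393851·7412981
1 = 6393851·223331711 − 59520298·23990970
So 23990970·(-59520298) ≡ 1 (mod 223331711), i.e. 23990970⁻¹ ≡ 163811413.
Then x ≡ 163811413·169894732 ≡ 98805334 (mod 223331711); the smallest non-negative solution is x = 98805334.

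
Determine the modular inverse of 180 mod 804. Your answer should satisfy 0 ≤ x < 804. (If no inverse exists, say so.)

Euclidean algorithm on 804, 180:
804 = 4×180 + 84
180 = 2×84 + 12
84 = 7×12 + 0
The gcd is 12, not 1, hence no inverse exists.

no inverse exists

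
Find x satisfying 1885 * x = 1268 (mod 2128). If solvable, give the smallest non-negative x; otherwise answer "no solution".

First find gcd(1885, 2128):
2128 = 1·1885 + 243
1885 = 7·243 + 184
243 = 1·184 + 59
184 = 3·59 + 7
59 = 8·7 + 3
7 = 2·3 + 1
3 = 3·1 + 0
gcd = 1, so a unique solution mod 2128 exists.
Back-substitute for the Bézout coefficients:
1 = 7 − 2·3
1 = −2·59 + 17·7
1 = 17·184 − 53·59
1 = −53·243 + 70·184
1 = 70·1885 − 543·243
1 = −543·2128 + 613·1885
So 1885·(613) ≡ 1 (mod 2128), giving 1885⁻¹ ≡ 613.
x ≡ 1885⁻¹·1268 ≡ 613·1268 ≡ 564 (mod 2128).

564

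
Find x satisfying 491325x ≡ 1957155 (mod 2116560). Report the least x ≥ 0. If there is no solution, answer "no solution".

First find gcd(491325, 2116560):
2116560 = 4×491325 + 151260
491325 = 3×151260 + 37545
151260 = 4×37545 + 1080
37545 = 34×1080 + 825
1080 = 1×825 + 255
825 = 3×255 + 60
255 = 4×60 + 15
60 = 4×15 + 0
gcd = 15 and 15 | 1957155, so solutions exist. Divide through by 15: 32755x ≡ 130477 (mod 141104).
Now find 32755⁻¹ mod 141104:
141104 = 4·32755 + 10084
32755 = 3·10084 + 2503
10084 = 4·2503 + 72
2503 = 34·72 + 55
72 = 1·55 + 17
55 = 3·17 + 4
17 = 4·4 + 1
4 = 4·1 + 0
Back-substitute:
1 = 17 − 4·4
1 = −4·55 + 13·17
1 = 13·72 − 17·55
1 = −17·2503 + 591·72
1 = 591·10084 − 2381·2503
1 = −2381·32755 + 7734·10084
1 = 7734·141104 − 33317·32755
So 32755·(-33317) ≡ 1 (mod 141104), i.e. 32755⁻¹ ≡ 107787.
Then x ≡ 107787·130477 ≡ 29823 (mod 141104); the smallest non-negative solution is x = 29823.

29823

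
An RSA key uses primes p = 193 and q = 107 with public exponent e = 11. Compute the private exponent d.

9251

φ(n) = (p−1)(q−1) = 192·106 = 20352.
Need d with 11·d ≡ 1 (mod 20352). Apply the extended Euclidean algorithm:
20352 = 1850×11 + 2
11 = 5×2 + 1
2 = 2×1 + 0
Back-substitute:
1 = 11 − 5·2
1 = −5·20352 + 9251·11
So 11·9251 ≡ 1 (mod 20352), hence d = 9251.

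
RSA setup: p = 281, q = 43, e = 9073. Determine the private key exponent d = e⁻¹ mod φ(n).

337

φ(n) = (p−1)(q−1) = 280·42 = 11760.
Need d with 9073·d ≡ 1 (mod 11760). Apply the extended Euclidean algorithm:
11760 = 1·9073 + 2687
9073 = 3·2687 + 1012
2687 = 2·1012 + 663
1012 = 1·663 + 349
663 = 1·349 + 314
349 = 1·314 + 35
314 = 8·35 + 34
35 = 1·34 + 1
34 = 34·1 + 0
Back-substitute:
1 = 35 − 34
1 = −314 + 9·35
1 = 9·349 − 10·314
1 = −10·663 + 19·349
1 = 19·1012 − 29·663
1 = −29·2687 + 77·1012
1 = 77·9073 − 260·2687
1 = −260·11760 + 337·9073
So 9073·337 ≡ 1 (mod 11760), hence d = 337.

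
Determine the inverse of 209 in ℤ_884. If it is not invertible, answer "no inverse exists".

313

Apply the Euclidean algorithm to 884 and 209:
884 = 4*209 + 48
209 = 4*48 + 17
48 = 2*17 + 14
17 = 1*14 + 3
14 = 4*3 + 2
3 = 1*2 + 1
2 = 2*1 + 0
gcd = 1, so the inverse exists. Back-substitute:
1 = 3 − 2
1 = −14 + 5·3
1 = 5·17 − 6·14
1 = −6·48 + 17·17
1 = 17·209 − 74·48
1 = −74·884 + 313·209
So 209·313 ≡ 1 (mod 884).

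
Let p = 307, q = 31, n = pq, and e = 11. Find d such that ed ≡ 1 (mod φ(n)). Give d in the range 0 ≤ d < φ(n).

φ(n) = (p−1)(q−1) = 306·30 = 9180.
Need d with 11·d ≡ 1 (mod 9180). Apply the extended Euclidean algorithm:
9180 = 834·11 + 6
11 = 1·6 + 5
6 = 1·5 + 1
5 = 5·1 + 0
Back-substitute:
1 = 6 − 5
1 = −11 + 2·6
1 = 2·9180 − 1669·11
So 11·(-1669) ≡ 1 (mod 9180), hence d ≡ -1669 ≡ 7511 (mod 9180).

7511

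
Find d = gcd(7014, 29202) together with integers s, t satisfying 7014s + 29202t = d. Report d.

Apply Euclid's algorithm to 29202 and 7014:
29202 = 4·7014 + 1146
7014 = 6·1146 + 138
1146 = 8·138 + 42
138 = 3·42 + 12
42 = 3·12 + 6
12 = 2·6 + 0
gcd(7014, 29202) = 6.
Working backward:
6 = 42 − 3·12
6 = −3·138 + 10·42
6 = 10·1146 − 83·138
6 = −83·7014 + 508·1146
6 = 508·29202 − 2115·7014
So 6 = (508)·29202 + (-2115)·7014.

6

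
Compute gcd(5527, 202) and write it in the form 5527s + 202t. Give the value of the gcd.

1

Euclidean algorithm:
5527 = 27·202 + 73
202 = 2·73 + 56
73 = 1·56 + 17
56 = 3·17 + 5
17 = 3·5 + 2
5 = 2·2 + 1
2 = 2·1 + 0
gcd(5527, 202) = 1.
Working backward:
1 = 5 − 2·2
1 = −2·17 + 7·5
1 = 7·56 − 23·17
1 = −23·73 + 30·56
1 = 30·202 − 83·73
1 = −83·5527 + 2271·202
So 1 = (-83)·5527 + (2271)·202.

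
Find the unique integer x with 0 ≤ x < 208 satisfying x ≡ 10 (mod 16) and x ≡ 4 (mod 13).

Write x = 10 + 16·k. Then 16·k ≡ 4 − 10 ≡ 7 (mod 13).
Need 16⁻¹ mod 13. Extended Euclid on (13, 3):
13 = 4×3 + 1
3 = 3×1 + 0
Back-substitute:
1 = 13 − 4·3
16⁻¹ ≡ 9 (mod 13), so k ≡ 9·7 ≡ 11 (mod 13).
x = 10 + 16·11 = 186.

186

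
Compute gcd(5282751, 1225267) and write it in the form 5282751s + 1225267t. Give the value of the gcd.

Apply Euclid's algorithm to 5282751 and 1225267:
5282751 = 4·1225267 + 381683
1225267 = 3·381683 + 80218
381683 = 4·80218 + 60811
80218 = 1·60811 + 19407
60811 = 3·19407 + 2590
19407 = 7·2590 + 1277
2590 = 2·1277 + 36
1277 = 35·36 + 17
36 = 2·17 + 2
17 = 8·2 + 1
2 = 2·1 + 0
gcd(5282751, 1225267) = 1.
Express as a combination:
1 = 17 − 8·2
1 = −8·36 + 17·17
1 = 17·1277 − 603·36
1 = −603·2590 + 1223·1277
1 = 1223·19407 − 9164·2590
1 = −9164·60811 + 28715·19407
1 = 28715·80218 − 37879·60811
1 = −37879·381683 + 180231·80218
1 = 180231·1225267 − 578572·381683
1 = −578572·5282751 + 2494519·1225267
So 1 = (-578572)·5282751 + (2494519)·1225267.

1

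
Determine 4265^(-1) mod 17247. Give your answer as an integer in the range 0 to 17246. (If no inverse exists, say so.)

14849

Apply the Euclidean algorithm to 17247 and 4265:
17247 = 4*4265 + 187
4265 = 22*187 + 151
187 = 1*151 + 36
151 = 4*36 + 7
36 = 5*7 + 1
7 = 7*1 + 0
The gcd is 1. Working backward:
1 = 36 − 5·7
1 = −5·151 + 21·36
1 = 21·187 − 26·151
1 = −26·4265 + 593·187
1 = 593·17247 − 2398·4265
Thus 4265·(-2398) ≡ 1 (mod 17247); reducing, -2398 mod 17247 = 14849.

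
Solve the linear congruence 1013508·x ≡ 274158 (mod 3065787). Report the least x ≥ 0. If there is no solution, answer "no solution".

First find gcd(1013508, 3065787):
3065787 = 3*1013508 + 25263
1013508 = 40*25263 + 2988
25263 = 8*2988 + 1359
2988 = 2*1359 + 270
1359 = 5*270 + 9
270 = 30*9 + 0
gcd = 9 and 9 | 274158, so solutions exist. Divide through by 9: 112612x ≡ 30462 (mod 340643).
Now find 112612⁻¹ mod 340643:
340643 = 3·112612 + 2807
112612 = 40·2807 + 332
2807 = 8·332 + 151
332 = 2·151 + 30
151 = 5·30 + 1
30 = 30·1 + 0
Back-substitute:
1 = 151 − 5·30
1 = −5·332 + 11·151
1 = 11·2807 − 93·332
1 = −93·112612 + 3731·2807
1 = 3731·340643 − 11286·112612
So 112612·(-11286) ≡ 1 (mod 340643), i.e. 112612⁻¹ ≡ 329357.
Then x ≡ 329357·30462 ≡ 255298 (mod 340643); the smallest non-negative solution is x = 255298.

255298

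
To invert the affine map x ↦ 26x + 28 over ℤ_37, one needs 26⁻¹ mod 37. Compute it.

10

gcd(37, 26) by repeated division:
37 = 1×26 + 11
26 = 2×11 + 4
11 = 2×4 + 3
4 = 1×3 + 1
3 = 3×1 + 0
gcd = 1, so the inverse exists. Back-substitute:
1 = 4 − 3
1 = −11 + 3·4
1 = 3·26 − 7·11
1 = −7·37 + 10·26
So 26·10 ≡ 1 (mod 37).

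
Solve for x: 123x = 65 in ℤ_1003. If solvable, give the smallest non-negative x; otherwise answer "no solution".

131

First find gcd(123, 1003):
1003 = 8·123 + 19
123 = 6·19 + 9
19 = 2·9 + 1
9 = 9·1 + 0
gcd = 1, so a unique solution mod 1003 exists.
Back-substitute for the Bézout coefficients:
1 = 19 − 2·9
1 = −2·123 + 13·19
1 = 13·1003 − 106·123
So 123·(-106) ≡ 1 (mod 1003), giving 123⁻¹ ≡ 897.
x ≡ 123⁻¹·65 ≡ 897·65 ≡ 131 (mod 1003).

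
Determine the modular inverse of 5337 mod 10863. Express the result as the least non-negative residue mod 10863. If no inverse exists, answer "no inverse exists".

no inverse exists

Euclidean algorithm on 10863, 5337:
10863 = 2*5337 + 189
5337 = 28*189 + 45
189 = 4*45 + 9
45 = 5*9 + 0
Since gcd = 9 > 1, 5337 is not a unit mod 10863.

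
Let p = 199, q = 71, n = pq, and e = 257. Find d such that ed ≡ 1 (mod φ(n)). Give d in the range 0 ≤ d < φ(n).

5393

φ(n) = (p−1)(q−1) = 198·70 = 13860.
Need d with 257·d ≡ 1 (mod 13860). Apply the extended Euclidean algorithm:
13860 = 53·257 + 239
257 = 1·239 + 18
239 = 13·18 + 5
18 = 3·5 + 3
5 = 1·3 + 2
3 = 1·2 + 1
2 = 2·1 + 0
Back-substitute:
1 = 3 − 2
1 = −5 + 2·3
1 = 2·18 − 7·5
1 = −7·239 + 93·18
1 = 93·257 − 100·239
1 = −100·13860 + 5393·257
So 257·5393 ≡ 1 (mod 13860), hence d = 5393.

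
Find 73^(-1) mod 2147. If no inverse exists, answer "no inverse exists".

500

Apply the Euclidean algorithm to 2147 and 73:
2147 = 29·73 + 30
73 = 2·30 + 13
30 = 2·13 + 4
13 = 3·4 + 1
4 = 4·1 + 0
gcd = 1, so the inverse exists. Back-substitute:
1 = 13 − 3·4
1 = −3·30 + 7·13
1 = 7·73 − 17·30
1 = −17·2147 + 500·73
So 73·500 ≡ 1 (mod 2147).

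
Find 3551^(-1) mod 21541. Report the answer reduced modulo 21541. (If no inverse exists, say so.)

20716

Extended Euclidean algorithm:
21541 = 6×3551 + 235
3551 = 15×235 + 26
235 = 9×26 + 1
26 = 26×1 + 0
gcd = 1, so the inverse exists. Back-substitute:
1 = 235 − 9·26
1 = −9·3551 + 136·235
1 = 136·21541 − 825·3551
Hence 3551⁻¹ ≡ -825 ≡ 20716 (mod 21541).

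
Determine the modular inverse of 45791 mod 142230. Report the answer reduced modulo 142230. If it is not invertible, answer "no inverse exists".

5681

Apply the Euclidean algorithm to 142230 and 45791:
142230 = 3*45791 + 4857
45791 = 9*4857 + 2078
4857 = 2*2078 + 701
2078 = 2*701 + 676
701 = 1*676 + 25
676 = 27*25 + 1
25 = 25*1 + 0
The gcd is 1. Working backward:
1 = 676 − 27·25
1 = −27·701 + 28·676
1 = 28·2078 − 83·701
1 = −83·4857 + 194·2078
1 = 194·45791 − 1829·4857
1 = −1829·142230 + 5681·45791
So 45791·5681 ≡ 1 (mod 142230).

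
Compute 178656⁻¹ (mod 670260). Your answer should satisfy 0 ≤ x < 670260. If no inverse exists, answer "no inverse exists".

no inverse exists

Euclidean algorithm on 670260, 178656:
670260 = 3×178656 + 134292
178656 = 1×134292 + 44364
134292 = 3×44364 + 1200
44364 = 36×1200 + 1164
1200 = 1×1164 + 36
1164 = 32×36 + 12
36 = 3×12 + 0
Since gcd = 12 > 1, 178656 is not a unit mod 670260.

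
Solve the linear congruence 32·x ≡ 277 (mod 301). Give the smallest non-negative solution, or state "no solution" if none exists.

First find gcd(32, 301):
301 = 9×32 + 13
32 = 2×13 + 6
13 = 2×6 + 1
6 = 6×1 + 0
gcd = 1, so a unique solution mod 301 exists.
Back-substitute for the Bézout coefficients:
1 = 13 − 2·6
1 = −2·32 + 5·13
1 = 5·301 − 47·32
So 32·(-47) ≡ 1 (mod 301), giving 32⁻¹ ≡ 254.
x ≡ 32⁻¹·277 ≡ 254·277 ≡ 225 (mod 301).

225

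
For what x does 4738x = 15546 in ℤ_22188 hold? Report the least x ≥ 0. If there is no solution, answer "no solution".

First find gcd(4738, 22188):
22188 = 4*4738 + 3236
4738 = 1*3236 + 1502
3236 = 2*1502 + 232
1502 = 6*232 + 110
232 = 2*110 + 12
110 = 9*12 + 2
12 = 6*2 + 0
gcd = 2 and 2 | 15546, so solutions exist. Divide through by 2: 2369x ≡ 7773 (mod 11094).
Now find 2369⁻¹ mod 11094:
11094 = 4×2369 + 1618
2369 = 1×1618 + 751
1618 = 2×751 + 116
751 = 6×116 + 55
116 = 2×55 + 6
55 = 9×6 + 1
6 = 6×1 + 0
Back-substitute:
1 = 55 − 9·6
1 = −9·116 + 19·55
1 = 19·751 − 123·116
1 = −123·1618 + 265·751
1 = 265·2369 − 388·1618
1 = −388·11094 + 1817·2369
So 2369⁻¹ ≡ 1817 (mod 11094).
Then x ≡ 1817·7773 ≡ 879 (mod 11094); the smallest non-negative solution is x = 879.

879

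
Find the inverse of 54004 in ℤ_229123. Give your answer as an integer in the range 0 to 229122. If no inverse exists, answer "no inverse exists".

Apply the Euclidean algorithm to 229123 and 54004:
229123 = 4*54004 + 13107
54004 = 4*13107 + 1576
13107 = 8*1576 + 499
1576 = 3*499 + 79
499 = 6*79 + 25
79 = 3*25 + 4
25 = 6*4 + 1
4 = 4*1 + 0
gcd = 1, so the inverse exists. Back-substitute:
1 = 25 − 6·4
1 = −6·79 + 19·25
1 = 19·499 − 120·79
1 = −120·1576 + 379·499
1 = 379·13107 − 3152·1576
1 = −3152·54004 + 12987·13107
1 = 12987·229123 − 55100·54004
So 54004·(-55100) ≡ 1 (mod 229123), and -55100 ≡ 174023 (mod 229123).

174023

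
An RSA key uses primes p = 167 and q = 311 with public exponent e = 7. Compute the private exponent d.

φ(n) = (p−1)(q−1) = 166·310 = 51460.
Need d with 7·d ≡ 1 (mod 51460). Apply the extended Euclidean algorithm:
51460 = 7351×7 + 3
7 = 2×3 + 1
3 = 3×1 + 0
Back-substitute:
1 = 7 − 2·3
1 = −2·51460 + 14703·7
So 7·14703 ≡ 1 (mod 51460), hence d = 14703.

14703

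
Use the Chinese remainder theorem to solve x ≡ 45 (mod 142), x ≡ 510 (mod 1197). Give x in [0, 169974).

Write x = 45 + 142·k. Then 142·k ≡ 510 − 45 ≡ 465 (mod 1197).
Need 142⁻¹ mod 1197. Extended Euclid on (1197, 142):
1197 = 8×142 + 61
142 = 2×61 + 20
61 = 3×20 + 1
20 = 20×1 + 0
Back-substitute:
1 = 61 − 3·20
1 = −3·142 + 7·61
1 = 7·1197 − 59·142
142⁻¹ ≡ 1138 (mod 1197), so k ≡ 1138·465 ≡ 96 (mod 1197).
x = 45 + 142·96 = 13677.

13677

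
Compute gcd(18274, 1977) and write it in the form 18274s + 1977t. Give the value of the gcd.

1

Euclidean algorithm:
18274 = 9*1977 + 481
1977 = 4*481 + 53
481 = 9*53 + 4
53 = 13*4 + 1
4 = 4*1 + 0
gcd(18274, 1977) = 1.
Working backward:
1 = 53 − 13·4
1 = −13·481 + 118·53
1 = 118·1977 − 485·481
1 = −485·18274 + 4483·1977
So 1 = (-485)·18274 + (4483)·1977.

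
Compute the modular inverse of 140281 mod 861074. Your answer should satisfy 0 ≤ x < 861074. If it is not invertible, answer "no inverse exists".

Apply the Euclidean algorithm to 861074 and 140281:
861074 = 6·140281 + 19388
140281 = 7·19388 + 4565
19388 = 4·4565 + 1128
4565 = 4·1128 + 53
1128 = 21·53 + 15
53 = 3·15 + 8
15 = 1·8 + 7
8 = 1·7 + 1
7 = 7·1 + 0
gcd = 1, so the inverse exists. Back-substitute:
1 = 8 − 7
1 = −15 + 2·8
1 = 2·53 − 7·15
1 = −7·1128 + 149·53
1 = 149·4565 − 603·1128
1 = −603·19388 + 2561·4565
1 = 2561·140281 − 18530·19388
1 = −18530·861074 + 113741·140281
So 140281·113741 ≡ 1 (mod 861074).

113741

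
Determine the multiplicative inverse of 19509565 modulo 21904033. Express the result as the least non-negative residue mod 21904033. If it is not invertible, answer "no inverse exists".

Apply the Euclidean algorithm to 21904033 and 19509565:
21904033 = 1*19509565 + 2394468
19509565 = 8*2394468 + 353821
2394468 = 6*353821 + 271542
353821 = 1*271542 + 82279
271542 = 3*82279 + 24705
82279 = 3*24705 + 8164
24705 = 3*8164 + 213
8164 = 38*213 + 70
213 = 3*70 + 3
70 = 23*3 + 1
3 = 3*1 + 0
Since gcd(19509565, 21904033) = 1, back-substitute to write 1 as a combination:
1 = 70 − 23·3
1 = −23·213 + 70·70
1 = 70·8164 − 2683·213
1 = −2683·24705 + 8119·8164
1 = 8119·82279 − 27040·24705
1 = −27040·271542 + 89239·82279
1 = 89239·353821 − 116279·271542
1 = −116279·2394468 + 786913·353821
1 = 786913·19509565 − 6411583·2394468
1 = −6411583·21904033 + 7198496·19509565
So 19509565·7198496 ≡ 1 (mod 21904033).

7198496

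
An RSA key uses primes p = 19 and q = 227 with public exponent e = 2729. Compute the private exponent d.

φ(n) = (p−1)(q−1) = 18·226 = 4068.
Need d with 2729·d ≡ 1 (mod 4068). Apply the extended Euclidean algorithm:
4068 = 1·2729 + 1339
2729 = 2·1339 + 51
1339 = 26·51 + 13
51 = 3·13 + 12
13 = 1·12 + 1
12 = 12·1 + 0
Back-substitute:
1 = 13 − 12
1 = −51 + 4·13
1 = 4·1339 − 105·51
1 = −105·2729 + 214·1339
1 = 214·4068 − 319·2729
So 2729·(-319) ≡ 1 (mod 4068), hence d ≡ -319 ≡ 3749 (mod 4068).

3749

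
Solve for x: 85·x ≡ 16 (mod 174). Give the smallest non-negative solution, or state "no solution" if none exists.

First find gcd(85, 174):
174 = 2×85 + 4
85 = 21×4 + 1
4 = 4×1 + 0
gcd = 1, so a unique solution mod 174 exists.
Back-substitute for the Bézout coefficients:
1 = 85 − 21·4
1 = −21·174 + 43·85
So 85·(43) ≡ 1 (mod 174), giving 85⁻¹ ≡ 43.
x ≡ 85⁻¹·16 ≡ 43·16 ≡ 166 (mod 174).

166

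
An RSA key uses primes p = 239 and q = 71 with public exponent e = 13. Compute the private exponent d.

14097

φ(n) = (p−1)(q−1) = 238·70 = 16660.
Need d with 13·d ≡ 1 (mod 16660). Apply the extended Euclidean algorithm:
16660 = 1281*13 + 7
13 = 1*7 + 6
7 = 1*6 + 1
6 = 6*1 + 0
Back-substitute:
1 = 7 − 6
1 = −13 + 2·7
1 = 2·16660 − 2563·13
So 13·(-2563) ≡ 1 (mod 16660), hence d ≡ -2563 ≡ 14097 (mod 16660).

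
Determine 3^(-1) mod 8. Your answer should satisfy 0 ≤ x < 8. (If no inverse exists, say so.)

Run Euclid on (8, 3):
8 = 2·3 + 2
3 = 1·2 + 1
2 = 2·1 + 0
gcd = 1, so the inverse exists. Back-substitute:
1 = 3 − 2
1 = −8 + 3·3
So 3·3 ≡ 1 (mod 8).

3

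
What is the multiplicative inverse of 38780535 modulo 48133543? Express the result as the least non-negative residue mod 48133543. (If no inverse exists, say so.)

23374772

Run Euclid on (48133543, 38780535):
48133543 = 1*38780535 + 9353008
38780535 = 4*9353008 + 1368503
9353008 = 6*1368503 + 1141990
1368503 = 1*1141990 + 226513
1141990 = 5*226513 + 9425
226513 = 24*9425 + 313
9425 = 30*313 + 35
313 = 8*35 + 33
35 = 1*33 + 2
33 = 16*2 + 1
2 = 2*1 + 0
The gcd is 1. Working backward:
1 = 33 − 16·2
1 = −16·35 + 17·33
1 = 17·313 − 152·35
1 = −152·9425 + 4577·313
1 = 4577·226513 − 110000·9425
1 = −110000·1141990 + 554577·226513
1 = 554577·1368503 − 664577·1141990
1 = −664577·9353008 + 4542039·1368503
1 = 4542039·38780535 − 18832733·9353008
1 = −18832733·48133543 + 23374772·38780535
So 38780535·23374772 ≡ 1 (mod 48133543).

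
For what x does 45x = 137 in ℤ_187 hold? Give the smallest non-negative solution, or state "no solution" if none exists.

82

First find gcd(45, 187):
187 = 4×45 + 7
45 = 6×7 + 3
7 = 2×3 + 1
3 = 3×1 + 0
gcd = 1, so a unique solution mod 187 exists.
Back-substitute for the Bézout coefficients:
1 = 7 − 2·3
1 = −2·45 + 13·7
1 = 13·187 − 54·45
So 45·(-54) ≡ 1 (mod 187), giving 45⁻¹ ≡ 133.
x ≡ 45⁻¹·137 ≡ 133·137 ≡ 82 (mod 187).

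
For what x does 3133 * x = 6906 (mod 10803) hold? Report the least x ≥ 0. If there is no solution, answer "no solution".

no solution

gcd(3133, 10803):
10803 = 3·3133 + 1404
3133 = 2·1404 + 325
1404 = 4·325 + 104
325 = 3·104 + 13
104 = 8·13 + 0
gcd = 13, but 13 ∤ 6906, so the congruence has no solution.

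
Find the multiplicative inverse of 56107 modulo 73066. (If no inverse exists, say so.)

61205

Apply the Euclidean algorithm to 73066 and 56107:
73066 = 1*56107 + 16959
56107 = 3*16959 + 5230
16959 = 3*5230 + 1269
5230 = 4*1269 + 154
1269 = 8*154 + 37
154 = 4*37 + 6
37 = 6*6 + 1
6 = 6*1 + 0
Since gcd(56107, 73066) = 1, back-substitute to write 1 as a combination:
1 = 37 − 6·6
1 = −6·154 + 25·37
1 = 25·1269 − 206·154
1 = −206·5230 + 849·1269
1 = 849·16959 − 2753·5230
1 = −2753·56107 + 9108·16959
1 = 9108·73066 − 11861·56107
Hence 56107⁻¹ ≡ -11861 ≡ 61205 (mod 73066).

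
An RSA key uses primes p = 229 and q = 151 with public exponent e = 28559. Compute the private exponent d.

7439

φ(n) = (p−1)(q−1) = 228·150 = 34200.
Need d with 28559·d ≡ 1 (mod 34200). Apply the extended Euclidean algorithm:
34200 = 1*28559 + 5641
28559 = 5*5641 + 354
5641 = 15*354 + 331
354 = 1*331 + 23
331 = 14*23 + 9
23 = 2*9 + 5
9 = 1*5 + 4
5 = 1*4 + 1
4 = 4*1 + 0
Back-substitute:
1 = 5 − 4
1 = −9 + 2·5
1 = 2·23 − 5·9
1 = −5·331 + 72·23
1 = 72·354 − 77·331
1 = −77·5641 + 1227·354
1 = 1227·28559 − 6212·5641
1 = −6212·34200 + 7439·28559
So 28559·7439 ≡ 1 (mod 34200), hence d = 7439.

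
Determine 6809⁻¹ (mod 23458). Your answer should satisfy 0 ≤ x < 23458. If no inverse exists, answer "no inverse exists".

Apply the Euclidean algorithm to 23458 and 6809:
23458 = 3*6809 + 3031
6809 = 2*3031 + 747
3031 = 4*747 + 43
747 = 17*43 + 16
43 = 2*16 + 11
16 = 1*11 + 5
11 = 2*5 + 1
5 = 5*1 + 0
gcd = 1, so the inverse exists. Back-substitute:
1 = 11 − 2·5
1 = −2·16 + 3·11
1 = 3·43 − 8·16
1 = −8·747 + 139·43
1 = 139·3031 − 564·747
1 = −564·6809 + 1267·3031
1 = 1267·23458 − 4365·6809
Hence 6809⁻¹ ≡ -4365 ≡ 19093 (mod 23458).

19093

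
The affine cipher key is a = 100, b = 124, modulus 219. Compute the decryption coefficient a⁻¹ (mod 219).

46

Extended Euclidean algorithm:
219 = 2·100 + 19
100 = 5·19 + 5
19 = 3·5 + 4
5 = 1·4 + 1
4 = 4·1 + 0
The gcd is 1. Working backward:
1 = 5 − 4
1 = −19 + 4·5
1 = 4·100 − 21·19
1 = −21·219 + 46·100
So 100·46 ≡ 1 (mod 219).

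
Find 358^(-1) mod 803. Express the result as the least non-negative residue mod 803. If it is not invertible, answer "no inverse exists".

gcd(803, 358) by repeated division:
803 = 2·358 + 87
358 = 4·87 + 10
87 = 8·10 + 7
10 = 1·7 + 3
7 = 2·3 + 1
3 = 3·1 + 0
The gcd is 1. Working backward:
1 = 7 − 2·3
1 = −2·10 + 3·7
1 = 3·87 − 26·10
1 = −26·358 + 107·87
1 = 107·803 − 240·358
Thus 358·(-240) ≡ 1 (mod 803); reducing, -240 mod 803 = 563.

563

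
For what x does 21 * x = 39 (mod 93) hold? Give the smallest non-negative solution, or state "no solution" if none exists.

First find gcd(21, 93):
93 = 4×21 + 9
21 = 2×9 + 3
9 = 3×3 + 0
gcd = 3 and 3 | 39, so solutions exist. Divide through by 3: 7x ≡ 13 (mod 31).
Now find 7⁻¹ mod 31:
31 = 4·7 + 3
7 = 2·3 + 1
3 = 3·1 + 0
Back-substitute:
1 = 7 − 2·3
1 = −2·31 + 9·7
So 7⁻¹ ≡ 9 (mod 31).
Then x ≡ 9·13 ≡ 24 (mod 31); the smallest non-negative solution is x = 24.

24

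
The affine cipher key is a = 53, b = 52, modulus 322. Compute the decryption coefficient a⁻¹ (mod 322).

Apply the Euclidean algorithm to 322 and 53:
322 = 6·53 + 4
53 = 13·4 + 1
4 = 4·1 + 0
Since gcd(53, 322) = 1, back-substitute to write 1 as a combination:
1 = 53 − 13·4
1 = −13·322 + 79·53
So 53·79 ≡ 1 (mod 322).

79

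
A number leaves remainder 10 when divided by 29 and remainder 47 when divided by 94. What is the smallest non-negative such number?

329

Write x = 10 + 29·k. Then 29·k ≡ 47 − 10 ≡ 37 (mod 94).
Need 29⁻¹ mod 94. Extended Euclid on (94, 29):
94 = 3·29 + 7
29 = 4·7 + 1
7 = 7·1 + 0
Back-substitute:
1 = 29 − 4·7
1 = −4·94 + 13·29
29⁻¹ ≡ 13 (mod 94), so k ≡ 13·37 ≡ 11 (mod 94).
x = 10 + 29·11 = 329.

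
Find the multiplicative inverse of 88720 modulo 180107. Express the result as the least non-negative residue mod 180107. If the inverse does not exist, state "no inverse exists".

136414

Apply the Euclidean algorithm to 180107 and 88720:
180107 = 2×88720 + 2667
88720 = 33×2667 + 709
2667 = 3×709 + 540
709 = 1×540 + 169
540 = 3×169 + 33
169 = 5×33 + 4
33 = 8×4 + 1
4 = 4×1 + 0
The gcd is 1. Working backward:
1 = 33 − 8·4
1 = −8·169 + 41·33
1 = 41·540 − 131·169
1 = −131·709 + 172·540
1 = 172·2667 − 647·709
1 = −647·88720 + 21523·2667
1 = 21523·180107 − 43693·88720
Thus 88720·(-43693) ≡ 1 (mod 180107); reducing, -43693 mod 180107 = 136414.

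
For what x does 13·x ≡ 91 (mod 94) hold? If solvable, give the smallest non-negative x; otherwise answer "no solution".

First find gcd(13, 94):
94 = 7×13 + 3
13 = 4×3 + 1
3 = 3×1 + 0
gcd = 1, so a unique solution mod 94 exists.
Back-substitute for the Bézout coefficients:
1 = 13 − 4·3
1 = −4·94 + 29·13
So 13·(29) ≡ 1 (mod 94), giving 13⁻¹ ≡ 29.
x ≡ 13⁻¹·91 ≡ 29·91 ≡ 7 (mod 94).

7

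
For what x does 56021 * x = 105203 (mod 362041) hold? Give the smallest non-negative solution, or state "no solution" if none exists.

314769

First find gcd(56021, 362041):
362041 = 6·56021 + 25915
56021 = 2·25915 + 4191
25915 = 6·4191 + 769
4191 = 5·769 + 346
769 = 2·346 + 77
346 = 4·77 + 38
77 = 2·38 + 1
38 = 38·1 + 0
gcd = 1, so a unique solution mod 362041 exists.
Back-substitute for the Bézout coefficients:
1 = 77 − 2·38
1 = −2·346 + 9·77
1 = 9·769 − 20·346
1 = −20·4191 + 109·769
1 = 109·25915 − 674·4191
1 = −674·56021 + 1457·25915
1 = 1457·362041 − 9416·56021
So 56021·(-9416) ≡ 1 (mod 362041), giving 56021⁻¹ ≡ 352625.
x ≡ 56021⁻¹·105203 ≡ 352625·105203 ≡ 314769 (mod 362041).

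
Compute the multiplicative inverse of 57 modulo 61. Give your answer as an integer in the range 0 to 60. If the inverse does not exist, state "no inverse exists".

Extended Euclidean algorithm:
61 = 1*57 + 4
57 = 14*4 + 1
4 = 4*1 + 0
gcd = 1, so the inverse exists. Back-substitute:
1 = 57 − 14·4
1 = −14·61 + 15·57
So 57·15 ≡ 1 (mod 61).

15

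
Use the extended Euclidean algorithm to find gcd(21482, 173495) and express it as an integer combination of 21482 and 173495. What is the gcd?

Euclidean algorithm:
173495 = 8*21482 + 1639
21482 = 13*1639 + 175
1639 = 9*175 + 64
175 = 2*64 + 47
64 = 1*47 + 17
47 = 2*17 + 13
17 = 1*13 + 4
13 = 3*4 + 1
4 = 4*1 + 0
gcd(21482, 173495) = 1.
Back-substituting:
1 = 13 − 3·4
1 = −3·17 + 4·13
1 = 4·47 − 11·17
1 = −11·64 + 15·47
1 = 15·175 − 41·64
1 = −41·1639 + 384·175
1 = 384·21482 − 5033·1639
1 = −5033·173495 + 40648·21482
So 1 = (-5033)·173495 + (40648)·21482.

1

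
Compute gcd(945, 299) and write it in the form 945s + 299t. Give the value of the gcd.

1

Repeated division:
945 = 3·299 + 48
299 = 6·48 + 11
48 = 4·11 + 4
11 = 2·4 + 3
4 = 1·3 + 1
3 = 3·1 + 0
gcd(945, 299) = 1.
Express as a combination:
1 = 4 − 3
1 = −11 + 3·4
1 = 3·48 − 13·11
1 = −13·299 + 81·48
1 = 81·945 − 256·299
So 1 = (81)·945 + (-256)·299.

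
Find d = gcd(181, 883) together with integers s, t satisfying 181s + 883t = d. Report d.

1

Euclidean algorithm:
883 = 4×181 + 159
181 = 1×159 + 22
159 = 7×22 + 5
22 = 4×5 + 2
5 = 2×2 + 1
2 = 2×1 + 0
gcd(181, 883) = 1.
Back-substituting:
1 = 5 − 2·2
1 = −2·22 + 9·5
1 = 9·159 − 65·22
1 = −65·181 + 74·159
1 = 74·883 − 361·181
So 1 = (74)·883 + (-361)·181.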